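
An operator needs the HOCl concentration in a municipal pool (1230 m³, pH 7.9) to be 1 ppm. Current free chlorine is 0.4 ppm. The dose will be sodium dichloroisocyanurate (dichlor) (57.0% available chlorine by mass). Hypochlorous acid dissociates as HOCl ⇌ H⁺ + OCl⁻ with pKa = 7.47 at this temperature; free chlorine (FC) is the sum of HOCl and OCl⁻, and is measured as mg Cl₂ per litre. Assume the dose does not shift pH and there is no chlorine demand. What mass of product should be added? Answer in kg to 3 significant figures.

7.10 kg

Volume: 1230 m³ = 1,230,000 L.
[OCl⁻]/[HOCl] = 10^(pH − pKa) = 10^(7.9 − 7.47) = 2.692; fraction as HOCl = 1/(1 + 2.692) = 0.2709.
Free chlorine required for 1 ppm HOCl: 1 / 0.2709 = 3.692 ppm.
FC to add: 3.692 − 0.4 = 3.292 mg/L as Cl₂.
Cl₂ equivalent: 3.292 mg/L × 1,230,000 L = 4049 g.
Product at 57.0% available Cl: 4049 / 0.57 = 7103 g.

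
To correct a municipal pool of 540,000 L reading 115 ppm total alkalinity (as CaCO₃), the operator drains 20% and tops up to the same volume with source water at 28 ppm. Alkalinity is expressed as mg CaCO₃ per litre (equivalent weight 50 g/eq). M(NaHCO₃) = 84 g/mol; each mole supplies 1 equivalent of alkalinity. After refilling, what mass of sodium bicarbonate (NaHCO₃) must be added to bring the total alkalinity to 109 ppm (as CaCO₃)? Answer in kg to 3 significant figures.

10.3 kg

After draining 20% and refilling: 115 × 0.80 + 28 × 0.20 = 97.6 ppm.
Deficit to target: 109 − 97.6 = 11.4 mg/L.
As CaCO₃: 11.4 mg/L × 540,000 L = 6156 g; ÷ 50 g/eq ÷ 1 = 123.1 mol NaHCO₃.
Mass: 123.1 × 84 = 10,340 g.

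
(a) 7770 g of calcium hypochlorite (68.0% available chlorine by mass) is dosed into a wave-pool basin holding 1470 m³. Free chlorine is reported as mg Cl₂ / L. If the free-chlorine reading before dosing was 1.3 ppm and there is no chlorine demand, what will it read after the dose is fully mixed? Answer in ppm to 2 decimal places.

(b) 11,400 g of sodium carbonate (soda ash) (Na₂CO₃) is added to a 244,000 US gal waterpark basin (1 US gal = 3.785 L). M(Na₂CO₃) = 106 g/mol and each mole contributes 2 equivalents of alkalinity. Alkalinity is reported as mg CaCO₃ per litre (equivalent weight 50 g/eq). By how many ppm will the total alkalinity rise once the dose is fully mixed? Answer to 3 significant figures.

(a) 4.89 ppm; (b) 11.6 ppm

(a) Volume: 1470 m³ = 1,470,000 L.
(a) Available chlorine delivered: 7770 g × 0.68 = 5284 g as Cl₂.
(a) Concentration rise: 5284 g / 1,470,000 L = 3.594 mg/L = 3.59 ppm.
(a) Final FC: 1.3 + 3.59 = 4.89 ppm.

(b) Volume: 244,000 US gal × 3.785 L/gal = 923,540 L.
(b) Moles of Na₂CO₃: 11,400 g ÷ 106 g/mol = 107.5 mol → 215.1 eq of alkalinity.
(b) As CaCO₃: 215.1 eq × 50 g/eq = 10,750 g.
(b) Rise: 10,750 g / 923,540 L × 1000 = 11.65 mg/L.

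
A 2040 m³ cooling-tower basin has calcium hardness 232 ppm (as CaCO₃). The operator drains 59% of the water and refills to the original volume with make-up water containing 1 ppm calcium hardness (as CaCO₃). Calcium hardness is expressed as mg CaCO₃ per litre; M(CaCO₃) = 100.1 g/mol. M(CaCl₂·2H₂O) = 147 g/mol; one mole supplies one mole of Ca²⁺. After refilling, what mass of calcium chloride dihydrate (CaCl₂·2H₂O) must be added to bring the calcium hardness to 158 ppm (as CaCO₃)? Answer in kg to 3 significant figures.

Volume: 2040 m³ = 2,040,000 L.
After draining 59% and refilling: 232 × 0.41 + 1 × 0.59 = 95.71 ppm.
Deficit to target: 158 − 95.71 = 62.29 mg/L.
As CaCO₃: 62.29 mg/L × 2,040,000 L = 127,100 g; ÷ 100.1 = 1269 mol Ca²⁺.
Mass: 1269 × 147 = 186,600 g.

187 kg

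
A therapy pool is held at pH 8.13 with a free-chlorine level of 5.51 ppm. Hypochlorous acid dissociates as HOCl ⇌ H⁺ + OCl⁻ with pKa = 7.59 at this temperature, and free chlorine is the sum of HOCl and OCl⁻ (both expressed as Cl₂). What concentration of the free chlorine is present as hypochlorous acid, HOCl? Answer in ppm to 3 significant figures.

[OCl⁻]/[HOCl] = 10^(pH − pKa) = 10^(8.13 − 7.59) = 10^0.54 = 3.467.
Fraction as HOCl = 1 / (1 + 3.467) = 0.2238.
HOCl = 0.2238 × 5.51 ppm = 1.233 ppm.

1.23 ppm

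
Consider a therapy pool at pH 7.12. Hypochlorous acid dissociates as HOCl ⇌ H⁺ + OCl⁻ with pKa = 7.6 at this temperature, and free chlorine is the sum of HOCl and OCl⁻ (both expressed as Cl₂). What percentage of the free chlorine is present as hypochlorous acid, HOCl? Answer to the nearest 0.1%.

75.1%

[OCl⁻]/[HOCl] = 10^(pH − pKa) = 10^(7.12 − 7.6) = 10^-0.48 = 0.3311.
Fraction as HOCl = 1 / (1 + 0.3311) = 0.7512.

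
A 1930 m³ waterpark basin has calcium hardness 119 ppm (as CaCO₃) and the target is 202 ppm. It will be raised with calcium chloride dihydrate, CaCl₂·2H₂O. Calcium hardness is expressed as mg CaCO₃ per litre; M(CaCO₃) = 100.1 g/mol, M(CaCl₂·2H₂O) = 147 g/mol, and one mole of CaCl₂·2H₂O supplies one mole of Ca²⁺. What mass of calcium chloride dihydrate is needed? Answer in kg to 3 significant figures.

Volume: 1930 m³ = 1,930,000 L.
Hardness to add: (202 − 119) = 83 mg/L as CaCO₃ × 1,930,000 L = 160,200 g as CaCO₃.
Moles of Ca²⁺ (1 mol Ca²⁺ ≡ 1 mol CaCO₃): 160,200 / 100.1 g/mol = 1600 mol.
Mass of CaCl₂·2H₂O: 1600 × 147 = 235,200 g.

235 kg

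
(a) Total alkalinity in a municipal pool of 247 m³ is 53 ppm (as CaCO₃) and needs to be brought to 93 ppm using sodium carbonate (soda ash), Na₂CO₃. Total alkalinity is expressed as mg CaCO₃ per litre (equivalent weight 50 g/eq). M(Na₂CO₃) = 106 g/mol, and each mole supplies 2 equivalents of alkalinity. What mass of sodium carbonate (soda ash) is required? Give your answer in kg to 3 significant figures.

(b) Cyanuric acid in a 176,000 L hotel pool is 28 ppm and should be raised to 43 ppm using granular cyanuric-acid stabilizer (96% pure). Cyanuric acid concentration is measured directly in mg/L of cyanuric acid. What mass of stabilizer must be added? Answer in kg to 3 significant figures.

(a) 10.5 kg; (b) 2.75 kg

(a) Volume: 247 m³ = 247,000 L.
(a) Alkalinity to add: (93 − 53) = 40 mg/L as CaCO₃ × 247,000 L = 9880 g as CaCO₃.
(a) Equivalents: 9880 g ÷ 50 g/eq = 197.6 eq.
(a) Each mole of Na₂CO₃ supplies 2 eq, so 197.6 / 2 = 98.8 mol.
(a) Mass: 98.8 mol × 106 g/mol = 10,470 g.

(b) CYA to add: (43 − 28) = 15 mg/L × 176,000 L = 2640 g cyanuric acid.
(b) At 96% purity: 2640 / 0.96 = 2750 g product.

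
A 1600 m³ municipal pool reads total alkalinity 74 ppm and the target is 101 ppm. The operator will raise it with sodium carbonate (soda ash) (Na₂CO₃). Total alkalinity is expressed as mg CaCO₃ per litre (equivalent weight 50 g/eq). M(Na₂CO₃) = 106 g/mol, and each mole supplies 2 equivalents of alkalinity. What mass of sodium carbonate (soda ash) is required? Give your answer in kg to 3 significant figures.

45.8 kg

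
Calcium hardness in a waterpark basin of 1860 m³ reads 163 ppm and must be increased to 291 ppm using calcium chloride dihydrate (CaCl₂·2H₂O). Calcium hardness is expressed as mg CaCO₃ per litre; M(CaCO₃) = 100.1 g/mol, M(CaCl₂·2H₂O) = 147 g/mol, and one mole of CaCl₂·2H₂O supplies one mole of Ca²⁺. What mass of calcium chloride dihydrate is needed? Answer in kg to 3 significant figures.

350 kg

Volume: 1860 m³ = 1,860,000 L.
Hardness to add: (291 − 163) = 128 mg/L as CaCO₃ × 1,860,000 L = 238,100 g as CaCO₃.
Moles of Ca²⁺ (1 mol Ca²⁺ ≡ 1 mol CaCO₃): 238,100 / 100.1 g/mol = 2378 mol.
Mass of CaCl₂·2H₂O: 2378 × 147 = 349,600 g.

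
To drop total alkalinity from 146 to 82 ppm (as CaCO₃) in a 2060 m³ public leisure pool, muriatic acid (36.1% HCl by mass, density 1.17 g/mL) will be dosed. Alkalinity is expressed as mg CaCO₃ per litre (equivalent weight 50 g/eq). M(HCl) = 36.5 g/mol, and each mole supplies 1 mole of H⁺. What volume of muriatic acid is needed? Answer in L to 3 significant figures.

228 L

Volume: 2060 m³ = 2,060,000 L.
Alkalinity to neutralize: (146 − 82) = 64 mg/L as CaCO₃ × 2,060,000 L = 131,800 g as CaCO₃.
Equivalents of H⁺ required: 131,800 ÷ 50 g/eq = 2637 eq = 2637 mol HCl.
Mass of HCl: 2637 × 36.5 = 96,240 g.
Mass of 36.1% solution: 96,240 / 0.361 = 266,600 g.
Volume: 266,600 g ÷ 1.17 g/mL = 227,900 mL.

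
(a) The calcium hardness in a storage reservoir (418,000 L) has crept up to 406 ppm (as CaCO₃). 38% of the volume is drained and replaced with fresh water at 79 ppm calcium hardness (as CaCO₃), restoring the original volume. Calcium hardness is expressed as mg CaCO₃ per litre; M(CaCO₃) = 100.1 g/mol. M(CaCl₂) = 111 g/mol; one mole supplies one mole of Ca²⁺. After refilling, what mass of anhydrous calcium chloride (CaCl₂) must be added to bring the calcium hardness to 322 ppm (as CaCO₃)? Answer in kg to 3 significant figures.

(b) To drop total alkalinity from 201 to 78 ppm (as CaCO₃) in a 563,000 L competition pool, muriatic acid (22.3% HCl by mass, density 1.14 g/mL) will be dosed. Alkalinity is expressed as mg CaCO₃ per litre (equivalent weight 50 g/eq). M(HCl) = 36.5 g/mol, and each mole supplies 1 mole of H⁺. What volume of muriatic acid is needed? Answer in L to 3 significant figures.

(a) 18.7 kg; (b) 199 L

(a) After draining 38% and refilling: 406 × 0.62 + 79 × 0.38 = 281.74 ppm.
(a) Deficit to target: 322 − 281.74 = 40.26 mg/L.
(a) As CaCO₃: 40.26 mg/L × 418,000 L = 16,830 g; ÷ 100.1 = 168.1 mol Ca²⁺.
(a) Mass: 168.1 × 111 = 18,660 g.

(b) Alkalinity to neutralize: (201 − 78) = 123 mg/L as CaCO₃ × 563,000 L = 69,250 g as CaCO₃.
(b) Equivalents of H⁺ required: 69,250 ÷ 50 g/eq = 1385 eq = 1385 mol HCl.
(b) Mass of HCl: 1385 × 36.5 = 50,550 g.
(b) Mass of 22.3% solution: 50,550 / 0.223 = 226,700 g.
(b) Volume: 226,700 g ÷ 1.14 g/mL = 198,900 mL.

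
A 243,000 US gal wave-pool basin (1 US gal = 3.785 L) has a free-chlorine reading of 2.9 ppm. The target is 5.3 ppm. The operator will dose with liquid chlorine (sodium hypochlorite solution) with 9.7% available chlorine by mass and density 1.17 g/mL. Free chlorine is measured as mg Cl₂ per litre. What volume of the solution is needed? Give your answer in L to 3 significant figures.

19.5 L

Volume: 243,000 US gal × 3.785 L/gal = 919,755 L.
Chlorine deficit: 5.3 − 2.9 = 2.4 ppm = 2.4 mg/L as Cl₂.
Cl₂ equivalent needed: 2.4 mg/L × 919,755 L = 2,207,000 mg = 2207 g.
Product at 9.7% available chlorine: 2207 / 0.097 = 22,760 g.
Volume at density 1.17 g/mL: 22,760 g ÷ 1.17 g/mL = 19,450 mL.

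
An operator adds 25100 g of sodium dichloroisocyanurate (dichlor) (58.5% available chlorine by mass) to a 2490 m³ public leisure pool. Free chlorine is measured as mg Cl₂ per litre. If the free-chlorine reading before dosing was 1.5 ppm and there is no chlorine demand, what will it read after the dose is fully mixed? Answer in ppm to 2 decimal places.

Volume: 2490 m³ = 2,490,000 L.
Available chlorine delivered: 25,100 g × 0.585 = 14,680 g as Cl₂.
Concentration rise: 14,680 g / 2,490,000 L = 5.897 mg/L = 5.90 ppm.
Final FC: 1.5 + 5.90 = 7.40 ppm.

7.40 ppm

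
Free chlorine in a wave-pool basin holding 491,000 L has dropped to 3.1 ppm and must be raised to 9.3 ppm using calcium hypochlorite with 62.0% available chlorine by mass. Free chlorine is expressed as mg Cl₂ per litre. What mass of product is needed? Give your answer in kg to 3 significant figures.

4.91 kg

Chlorine deficit: 9.3 − 3.1 = 6.2 ppm = 6.2 mg/L as Cl₂.
Cl₂ equivalent needed: 6.2 mg/L × 491,000 L = 3,044,000 mg = 3044 g.
Product at 62.0% available chlorine: 3044 / 0.62 = 4910 g.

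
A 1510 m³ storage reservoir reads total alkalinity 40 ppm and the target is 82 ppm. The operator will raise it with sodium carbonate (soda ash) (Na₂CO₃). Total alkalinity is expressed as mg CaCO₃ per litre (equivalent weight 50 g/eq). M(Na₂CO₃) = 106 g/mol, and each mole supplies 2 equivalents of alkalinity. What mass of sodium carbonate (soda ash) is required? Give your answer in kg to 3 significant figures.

67.2 kg

Volume: 1510 m³ = 1,510,000 L.
Alkalinity to add: (82 − 40) = 42 mg/L as CaCO₃ × 1,510,000 L = 63,420 g as CaCO₃.
Equivalents: 63,420 g ÷ 50 g/eq = 1268 eq.
Each mole of Na₂CO₃ supplies 2 eq, so 1268 / 2 = 634.2 mol.
Mass: 634.2 mol × 106 g/mol = 67,230 g.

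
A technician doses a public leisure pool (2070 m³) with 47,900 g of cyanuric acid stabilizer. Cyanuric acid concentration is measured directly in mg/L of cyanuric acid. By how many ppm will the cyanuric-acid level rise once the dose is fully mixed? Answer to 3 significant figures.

23.1 ppm

Volume: 2070 m³ = 2,070,000 L.
Rise: 47,900 g / 2,070,000 L × 1000 = 23.14 mg/L.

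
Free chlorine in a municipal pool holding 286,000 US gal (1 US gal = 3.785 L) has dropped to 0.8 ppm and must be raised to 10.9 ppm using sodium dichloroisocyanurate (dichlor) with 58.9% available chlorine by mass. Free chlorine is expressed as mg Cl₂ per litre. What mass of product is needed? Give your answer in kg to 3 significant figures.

18.6 kg

Volume: 286,000 US gal × 3.785 L/gal = 1,082,510 L.
Chlorine deficit: 10.9 − 0.8 = 10.1 ppm = 10.1 mg/L as Cl₂.
Cl₂ equivalent needed: 10.1 mg/L × 1,082,510 L = 10,930,000 mg = 10,930 g.
Product at 58.9% available chlorine: 10,930 / 0.589 = 18,560 g.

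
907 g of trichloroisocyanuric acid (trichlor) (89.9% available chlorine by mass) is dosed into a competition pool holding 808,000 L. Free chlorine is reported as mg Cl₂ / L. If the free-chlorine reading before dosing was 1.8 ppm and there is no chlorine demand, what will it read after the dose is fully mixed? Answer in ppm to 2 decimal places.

2.81 ppm

Available chlorine delivered: 907 g × 0.899 = 815.4 g as Cl₂.
Concentration rise: 815.4 g / 808,000 L = 1.009 mg/L = 1.01 ppm.
Final FC: 1.8 + 1.01 = 2.81 ppm.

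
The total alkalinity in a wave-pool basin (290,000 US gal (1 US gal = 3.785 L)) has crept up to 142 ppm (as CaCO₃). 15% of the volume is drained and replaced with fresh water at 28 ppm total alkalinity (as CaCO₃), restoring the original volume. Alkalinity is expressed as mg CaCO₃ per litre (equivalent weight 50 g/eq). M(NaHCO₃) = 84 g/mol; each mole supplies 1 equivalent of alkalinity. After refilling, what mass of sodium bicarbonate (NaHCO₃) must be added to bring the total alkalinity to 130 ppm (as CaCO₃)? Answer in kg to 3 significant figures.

Volume: 290,000 US gal × 3.785 L/gal = 1,097,650 L.
After draining 15% and refilling: 142 × 0.85 + 28 × 0.15 = 124.9 ppm.
Deficit to target: 130 − 124.9 = 5.1 mg/L.
As CaCO₃: 5.1 mg/L × 1,097,650 L = 5598 g; ÷ 50 g/eq ÷ 1 = 112 mol NaHCO₃.
Mass: 112 × 84 = 9405 g.

9.40 kg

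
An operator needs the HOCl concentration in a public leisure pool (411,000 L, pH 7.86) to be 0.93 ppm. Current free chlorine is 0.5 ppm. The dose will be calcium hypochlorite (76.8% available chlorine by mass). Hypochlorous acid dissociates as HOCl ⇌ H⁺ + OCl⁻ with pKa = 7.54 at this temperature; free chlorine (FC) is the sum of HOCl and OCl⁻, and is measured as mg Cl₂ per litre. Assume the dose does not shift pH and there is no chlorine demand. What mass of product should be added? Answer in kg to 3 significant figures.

1.27 kg

[OCl⁻]/[HOCl] = 10^(pH − pKa) = 10^(7.86 − 7.54) = 2.089; fraction as HOCl = 1/(1 + 2.089) = 0.3237.
Free chlorine required for 0.93 ppm HOCl: 0.93 / 0.3237 = 2.873 ppm.
FC to add: 2.873 − 0.5 = 2.373 mg/L as Cl₂.
Cl₂ equivalent: 2.373 mg/L × 411,000 L = 975.3 g.
Product at 76.8% available Cl: 975.3 / 0.768 = 1270 g.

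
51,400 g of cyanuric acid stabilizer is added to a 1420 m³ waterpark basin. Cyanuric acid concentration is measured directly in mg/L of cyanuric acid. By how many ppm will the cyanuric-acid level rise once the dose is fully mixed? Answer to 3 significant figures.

Volume: 1420 m³ = 1,420,000 L.
Rise: 51,400 g / 1,420,000 L × 1000 = 36.2 mg/L.

36.2 ppm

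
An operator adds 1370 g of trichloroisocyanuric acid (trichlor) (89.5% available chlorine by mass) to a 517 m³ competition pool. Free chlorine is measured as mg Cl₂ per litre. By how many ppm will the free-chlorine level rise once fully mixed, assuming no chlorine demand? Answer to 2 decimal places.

Volume: 517 m³ = 517,000 L.
Available chlorine delivered: 1370 g × 0.895 = 1226 g as Cl₂.
Concentration rise: 1226 g / 517,000 L = 2.372 mg/L = 2.37 ppm.

2.37 ppm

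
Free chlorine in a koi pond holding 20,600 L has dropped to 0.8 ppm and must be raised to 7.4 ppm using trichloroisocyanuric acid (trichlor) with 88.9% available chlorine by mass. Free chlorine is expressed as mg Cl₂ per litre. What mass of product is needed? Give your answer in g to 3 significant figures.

Chlorine deficit: 7.4 − 0.8 = 6.6 ppm = 6.6 mg/L as Cl₂.
Cl₂ equivalent needed: 6.6 mg/L × 20,600 L = 136,000 mg = 136 g.
Product at 88.9% available chlorine: 136 / 0.889 = 152.9 g.

153 g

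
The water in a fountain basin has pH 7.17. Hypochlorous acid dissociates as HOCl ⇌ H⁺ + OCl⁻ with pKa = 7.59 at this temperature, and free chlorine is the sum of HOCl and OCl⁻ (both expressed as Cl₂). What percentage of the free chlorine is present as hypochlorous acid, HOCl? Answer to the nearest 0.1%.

72.5%

[OCl⁻]/[HOCl] = 10^(pH − pKa) = 10^(7.17 − 7.59) = 10^-0.42 = 0.3802.
Fraction as HOCl = 1 / (1 + 0.3802) = 0.7245.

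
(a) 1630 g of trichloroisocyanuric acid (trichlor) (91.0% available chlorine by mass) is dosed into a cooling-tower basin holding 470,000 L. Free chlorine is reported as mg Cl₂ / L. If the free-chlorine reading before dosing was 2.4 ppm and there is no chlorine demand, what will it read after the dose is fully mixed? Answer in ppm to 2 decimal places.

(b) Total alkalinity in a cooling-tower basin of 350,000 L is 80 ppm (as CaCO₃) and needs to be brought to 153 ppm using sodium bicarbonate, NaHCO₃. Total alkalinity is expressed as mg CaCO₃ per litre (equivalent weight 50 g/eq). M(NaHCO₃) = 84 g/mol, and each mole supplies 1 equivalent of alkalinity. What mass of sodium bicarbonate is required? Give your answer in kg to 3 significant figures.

(a) 5.56 ppm; (b) 42.9 kg

(a) Available chlorine delivered: 1630 g × 0.91 = 1483 g as Cl₂.
(a) Concentration rise: 1483 g / 470,000 L = 3.156 mg/L = 3.16 ppm.
(a) Final FC: 2.4 + 3.16 = 5.56 ppm.

(b) Alkalinity to add: (153 − 80) = 73 mg/L as CaCO₃ × 350,000 L = 25,550 g as CaCO₃.
(b) Equivalents: 25,550 g ÷ 50 g/eq = 511 eq.
(b) NaHCO₃ supplies 1 eq per mole → 511 mol.
(b) Mass: 511 mol × 84 g/mol = 42,920 g.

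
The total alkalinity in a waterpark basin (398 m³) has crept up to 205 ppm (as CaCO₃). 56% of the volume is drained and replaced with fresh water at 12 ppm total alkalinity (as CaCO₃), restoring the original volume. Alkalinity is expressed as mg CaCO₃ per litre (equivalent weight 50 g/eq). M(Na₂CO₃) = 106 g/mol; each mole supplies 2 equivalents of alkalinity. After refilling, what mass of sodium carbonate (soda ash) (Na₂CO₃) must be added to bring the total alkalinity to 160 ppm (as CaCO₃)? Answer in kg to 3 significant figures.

Volume: 398 m³ = 398,000 L.
After draining 56% and refilling: 205 × 0.44 + 12 × 0.56 = 96.92 ppm.
Deficit to target: 160 − 96.92 = 63.08 mg/L.
As CaCO₃: 63.08 mg/L × 398,000 L = 25,110 g; ÷ 50 g/eq ÷ 2 = 251.1 mol Na₂CO₃.
Mass: 251.1 × 106 = 26,610 g.

26.6 kg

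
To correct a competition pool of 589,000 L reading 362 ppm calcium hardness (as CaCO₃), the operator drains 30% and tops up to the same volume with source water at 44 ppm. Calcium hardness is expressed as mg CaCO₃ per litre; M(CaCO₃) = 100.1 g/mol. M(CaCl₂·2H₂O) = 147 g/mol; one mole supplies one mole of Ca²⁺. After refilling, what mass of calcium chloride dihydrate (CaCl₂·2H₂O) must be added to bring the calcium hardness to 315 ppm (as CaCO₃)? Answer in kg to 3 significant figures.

After draining 30% and refilling: 362 × 0.70 + 44 × 0.30 = 266.6 ppm.
Deficit to target: 315 − 266.6 = 48.4 mg/L.
As CaCO₃: 48.4 mg/L × 589,000 L = 28,510 g; ÷ 100.1 = 284.8 mol Ca²⁺.
Mass: 284.8 × 147 = 41,860 g.

41.9 kg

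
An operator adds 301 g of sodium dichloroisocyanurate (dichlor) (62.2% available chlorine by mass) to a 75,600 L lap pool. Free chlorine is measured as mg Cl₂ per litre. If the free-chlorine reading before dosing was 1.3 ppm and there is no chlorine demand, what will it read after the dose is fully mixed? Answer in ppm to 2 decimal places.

Available chlorine delivered: 301 g × 0.622 = 187.2 g as Cl₂.
Concentration rise: 187.2 g / 75,600 L = 2.476 mg/L = 2.48 ppm.
Final FC: 1.3 + 2.48 = 3.78 ppm.

3.78 ppm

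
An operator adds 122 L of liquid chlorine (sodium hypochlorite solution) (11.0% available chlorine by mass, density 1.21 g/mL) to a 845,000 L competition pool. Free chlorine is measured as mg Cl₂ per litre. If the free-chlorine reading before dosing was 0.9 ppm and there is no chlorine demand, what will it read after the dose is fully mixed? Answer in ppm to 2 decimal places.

Mass of solution: 122 L × 1000 mL/L × 1.21 g/mL = 147,600 g.
Available chlorine delivered: 147,600 g × 0.11 = 16,240 g as Cl₂.
Concentration rise: 16,240 g / 845,000 L = 19.22 mg/L = 19.22 ppm.
Final FC: 0.9 + 19.22 = 20.12 ppm.

20.12 ppm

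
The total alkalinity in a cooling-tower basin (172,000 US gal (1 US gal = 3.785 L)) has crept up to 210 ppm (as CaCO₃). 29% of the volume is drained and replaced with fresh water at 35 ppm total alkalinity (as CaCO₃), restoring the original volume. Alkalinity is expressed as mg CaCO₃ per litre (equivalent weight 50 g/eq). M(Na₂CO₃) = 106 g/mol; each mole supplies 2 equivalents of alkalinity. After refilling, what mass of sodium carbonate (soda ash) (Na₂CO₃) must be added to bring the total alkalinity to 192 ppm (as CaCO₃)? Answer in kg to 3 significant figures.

Volume: 172,000 US gal × 3.785 L/gal = 651,020 L.
After draining 29% and refilling: 210 × 0.71 + 35 × 0.29 = 159.25 ppm.
Deficit to target: 192 − 159.25 = 32.75 mg/L.
As CaCO₃: 32.75 mg/L × 651,020 L = 21,320 g; ÷ 50 g/eq ÷ 2 = 213.2 mol Na₂CO₃.
Mass: 213.2 × 106 = 22,600 g.

22.6 kg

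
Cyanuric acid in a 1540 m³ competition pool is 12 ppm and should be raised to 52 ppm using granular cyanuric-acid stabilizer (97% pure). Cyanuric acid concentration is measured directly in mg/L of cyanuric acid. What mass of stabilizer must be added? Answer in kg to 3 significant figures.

Volume: 1540 m³ = 1,540,000 L.
CYA to add: (52 − 12) = 40 mg/L × 1,540,000 L = 61,600 g cyanuric acid.
At 97% purity: 61,600 / 0.97 = 63,510 g product.

63.5 kg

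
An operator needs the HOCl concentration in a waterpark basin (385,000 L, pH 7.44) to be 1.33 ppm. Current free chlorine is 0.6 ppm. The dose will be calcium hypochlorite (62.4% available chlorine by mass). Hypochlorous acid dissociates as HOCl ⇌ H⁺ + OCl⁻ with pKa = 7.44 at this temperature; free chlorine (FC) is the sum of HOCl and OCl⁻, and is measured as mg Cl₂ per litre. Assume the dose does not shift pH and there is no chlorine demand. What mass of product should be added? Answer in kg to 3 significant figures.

1.27 kg

[OCl⁻]/[HOCl] = 10^(pH − pKa) = 10^(7.44 − 7.44) = 1; fraction as HOCl = 1/(1 + 1) = 0.5.
Free chlorine required for 1.33 ppm HOCl: 1.33 / 0.5 = 2.66 ppm.
FC to add: 2.66 − 0.6 = 2.06 mg/L as Cl₂.
Cl₂ equivalent: 2.06 mg/L × 385,000 L = 793.1 g.
Product at 62.4% available Cl: 793.1 / 0.624 = 1271 g.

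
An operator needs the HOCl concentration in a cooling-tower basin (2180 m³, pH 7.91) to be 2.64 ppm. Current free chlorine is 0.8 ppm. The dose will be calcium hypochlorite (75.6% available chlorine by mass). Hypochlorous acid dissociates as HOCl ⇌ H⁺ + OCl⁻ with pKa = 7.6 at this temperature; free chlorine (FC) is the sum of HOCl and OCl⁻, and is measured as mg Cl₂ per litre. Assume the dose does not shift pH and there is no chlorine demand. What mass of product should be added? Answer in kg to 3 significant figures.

20.8 kg

Volume: 2180 m³ = 2,180,000 L.
[OCl⁻]/[HOCl] = 10^(pH − pKa) = 10^(7.91 − 7.6) = 2.042; fraction as HOCl = 1/(1 + 2.042) = 0.3288.
Free chlorine required for 2.64 ppm HOCl: 2.64 / 0.3288 = 8.03 ppm.
FC to add: 8.03 − 0.8 = 7.23 mg/L as Cl₂.
Cl₂ equivalent: 7.23 mg/L × 2,180,000 L = 15,760 g.
Product at 75.6% available Cl: 15,760 / 0.756 = 20,850 g.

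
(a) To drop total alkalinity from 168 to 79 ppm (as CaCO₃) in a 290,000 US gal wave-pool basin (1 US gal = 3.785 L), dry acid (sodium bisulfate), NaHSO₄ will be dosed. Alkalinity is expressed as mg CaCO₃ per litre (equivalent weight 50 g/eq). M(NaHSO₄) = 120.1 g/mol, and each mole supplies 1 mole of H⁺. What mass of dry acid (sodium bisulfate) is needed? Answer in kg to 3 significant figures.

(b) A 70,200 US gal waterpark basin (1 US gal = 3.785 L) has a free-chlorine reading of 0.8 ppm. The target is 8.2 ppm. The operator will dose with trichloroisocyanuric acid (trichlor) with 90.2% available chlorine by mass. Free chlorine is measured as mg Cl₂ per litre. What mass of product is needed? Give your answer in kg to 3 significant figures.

(a) 235 kg; (b) 2.18 kg

(a) Volume: 290,000 US gal × 3.785 L/gal = 1,097,650 L.
(a) Alkalinity to neutralize: (168 − 79) = 89 mg/L as CaCO₃ × 1,097,650 L = 97,690 g as CaCO₃.
(a) Equivalents of H⁺ required: 97,690 ÷ 50 g/eq = 1954 eq = 1954 mol NaHSO₄.
(a) Mass of NaHSO₄: 1954 × 120.1 = 234,700 g.

(b) Volume: 70,200 US gal × 3.785 L/gal = 265,707 L.
(b) Chlorine deficit: 8.2 − 0.8 = 7.4 ppm = 7.4 mg/L as Cl₂.
(b) Cl₂ equivalent needed: 7.4 mg/L × 265,707 L = 1,966,000 mg = 1966 g.
(b) Product at 90.2% available chlorine: 1966 / 0.902 = 2180 g.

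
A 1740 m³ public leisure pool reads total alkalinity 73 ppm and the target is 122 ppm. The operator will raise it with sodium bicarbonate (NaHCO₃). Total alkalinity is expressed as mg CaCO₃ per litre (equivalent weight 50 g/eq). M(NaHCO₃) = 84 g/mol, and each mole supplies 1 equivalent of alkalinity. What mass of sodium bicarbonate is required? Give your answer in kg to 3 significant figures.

Volume: 1740 m³ = 1,740,000 L.
Alkalinity to add: (122 − 73) = 49 mg/L as CaCO₃ × 1,740,000 L = 85,260 g as CaCO₃.
Equivalents: 85,260 g ÷ 50 g/eq = 1705 eq.
NaHCO₃ supplies 1 eq per mole → 1705 mol.
Mass: 1705 mol × 84 g/mol = 143,200 g.

143 kg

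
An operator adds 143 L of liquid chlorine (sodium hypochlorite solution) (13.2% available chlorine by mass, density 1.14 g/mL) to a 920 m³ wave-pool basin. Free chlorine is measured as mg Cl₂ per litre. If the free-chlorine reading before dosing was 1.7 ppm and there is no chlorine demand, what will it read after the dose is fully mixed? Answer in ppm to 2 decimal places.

Volume: 920 m³ = 920,000 L.
Mass of solution: 143 L × 1000 mL/L × 1.14 g/mL = 163,000 g.
Available chlorine delivered: 163,000 g × 0.132 = 21,520 g as Cl₂.
Concentration rise: 21,520 g / 920,000 L = 23.39 mg/L = 23.39 ppm.
Final FC: 1.7 + 23.39 = 25.09 ppm.

25.09 ppm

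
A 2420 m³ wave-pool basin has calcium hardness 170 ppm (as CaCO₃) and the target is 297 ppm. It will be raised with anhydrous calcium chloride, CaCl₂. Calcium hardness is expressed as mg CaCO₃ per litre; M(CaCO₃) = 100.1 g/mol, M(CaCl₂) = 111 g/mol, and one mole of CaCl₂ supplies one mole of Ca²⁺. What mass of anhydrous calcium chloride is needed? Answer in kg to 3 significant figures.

Volume: 2420 m³ = 2,420,000 L.
Hardness to add: (297 − 170) = 127 mg/L as CaCO₃ × 2,420,000 L = 307,300 g as CaCO₃.
Moles of Ca²⁺ (1 mol Ca²⁺ ≡ 1 mol CaCO₃): 307,300 / 100.1 g/mol = 3070 mol.
Mass of CaCl₂: 3070 × 111 = 340,800 g.

341 kg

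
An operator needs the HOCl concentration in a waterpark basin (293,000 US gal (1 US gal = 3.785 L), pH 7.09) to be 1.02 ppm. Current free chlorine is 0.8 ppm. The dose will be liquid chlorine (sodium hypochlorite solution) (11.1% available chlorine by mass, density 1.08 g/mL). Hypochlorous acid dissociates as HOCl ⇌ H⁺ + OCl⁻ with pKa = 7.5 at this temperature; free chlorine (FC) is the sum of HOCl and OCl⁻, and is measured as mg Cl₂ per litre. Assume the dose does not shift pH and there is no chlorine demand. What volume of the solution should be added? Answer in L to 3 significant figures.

5.71 L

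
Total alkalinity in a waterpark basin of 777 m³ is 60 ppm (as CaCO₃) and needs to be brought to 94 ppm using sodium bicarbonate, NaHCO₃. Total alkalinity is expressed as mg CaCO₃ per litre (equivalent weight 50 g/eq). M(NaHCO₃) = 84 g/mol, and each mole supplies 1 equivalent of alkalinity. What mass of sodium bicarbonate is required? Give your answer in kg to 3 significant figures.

Volume: 777 m³ = 777,000 L.
Alkalinity to add: (94 − 60) = 34 mg/L as CaCO₃ × 777,000 L = 26,420 g as CaCO₃.
Equivalents: 26,420 g ÷ 50 g/eq = 528.4 eq.
NaHCO₃ supplies 1 eq per mole → 528.4 mol.
Mass: 528.4 mol × 84 g/mol = 44,380 g.

44.4 kg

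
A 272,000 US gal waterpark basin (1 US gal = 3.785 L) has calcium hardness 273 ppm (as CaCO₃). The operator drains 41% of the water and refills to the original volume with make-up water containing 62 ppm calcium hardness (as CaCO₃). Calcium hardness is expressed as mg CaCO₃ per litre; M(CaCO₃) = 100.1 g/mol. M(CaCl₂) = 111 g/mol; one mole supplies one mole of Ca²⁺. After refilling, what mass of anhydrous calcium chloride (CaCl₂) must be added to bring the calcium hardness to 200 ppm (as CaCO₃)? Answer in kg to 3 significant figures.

Volume: 272,000 US gal × 3.785 L/gal = 1,029,520 L.
After draining 41% and refilling: 273 × 0.59 + 62 × 0.41 = 186.49 ppm.
Deficit to target: 200 − 186.49 = 13.51 mg/L.
As CaCO₃: 13.51 mg/L × 1,029,520 L = 13,910 g; ÷ 100.1 = 138.9 mol Ca²⁺.
Mass: 138.9 × 111 = 15,420 g.

15.4 kg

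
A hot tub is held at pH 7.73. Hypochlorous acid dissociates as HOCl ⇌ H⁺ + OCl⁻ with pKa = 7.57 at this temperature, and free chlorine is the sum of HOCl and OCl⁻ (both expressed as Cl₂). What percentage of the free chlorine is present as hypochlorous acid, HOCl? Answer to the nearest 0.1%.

40.9%

[OCl⁻]/[HOCl] = 10^(pH − pKa) = 10^(7.73 − 7.57) = 10^0.16 = 1.445.
Fraction as HOCl = 1 / (1 + 1.445) = 0.4089.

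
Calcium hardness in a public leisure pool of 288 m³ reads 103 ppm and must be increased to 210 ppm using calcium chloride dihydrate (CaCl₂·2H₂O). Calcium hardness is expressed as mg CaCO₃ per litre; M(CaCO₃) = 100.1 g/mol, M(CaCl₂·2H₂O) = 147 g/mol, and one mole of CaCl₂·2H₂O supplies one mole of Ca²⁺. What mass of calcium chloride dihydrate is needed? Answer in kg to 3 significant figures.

Volume: 288 m³ = 288,000 L.
Hardness to add: (210 − 103) = 107 mg/L as CaCO₃ × 288,000 L = 30,820 g as CaCO₃.
Moles of Ca²⁺ (1 mol Ca²⁺ ≡ 1 mol CaCO₃): 30,820 / 100.1 g/mol = 307.9 mol.
Mass of CaCl₂·2H₂O: 307.9 × 147 = 45,250 g.

45.3 kg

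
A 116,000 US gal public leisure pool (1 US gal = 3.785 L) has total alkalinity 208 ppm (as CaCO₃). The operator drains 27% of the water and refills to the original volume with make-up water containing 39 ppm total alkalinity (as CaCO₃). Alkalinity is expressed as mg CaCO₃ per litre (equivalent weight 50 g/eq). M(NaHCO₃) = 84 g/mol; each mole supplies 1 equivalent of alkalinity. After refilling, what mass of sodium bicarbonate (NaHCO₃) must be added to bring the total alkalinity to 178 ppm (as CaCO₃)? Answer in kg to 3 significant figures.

11.5 kg

Volume: 116,000 US gal × 3.785 L/gal = 439,060 L.
After draining 27% and refilling: 208 × 0.73 + 39 × 0.27 = 162.37 ppm.
Deficit to target: 178 − 162.37 = 15.63 mg/L.
As CaCO₃: 15.63 mg/L × 439,060 L = 6863 g; ÷ 50 g/eq ÷ 1 = 137.3 mol NaHCO₃.
Mass: 137.3 × 84 = 11,530 g.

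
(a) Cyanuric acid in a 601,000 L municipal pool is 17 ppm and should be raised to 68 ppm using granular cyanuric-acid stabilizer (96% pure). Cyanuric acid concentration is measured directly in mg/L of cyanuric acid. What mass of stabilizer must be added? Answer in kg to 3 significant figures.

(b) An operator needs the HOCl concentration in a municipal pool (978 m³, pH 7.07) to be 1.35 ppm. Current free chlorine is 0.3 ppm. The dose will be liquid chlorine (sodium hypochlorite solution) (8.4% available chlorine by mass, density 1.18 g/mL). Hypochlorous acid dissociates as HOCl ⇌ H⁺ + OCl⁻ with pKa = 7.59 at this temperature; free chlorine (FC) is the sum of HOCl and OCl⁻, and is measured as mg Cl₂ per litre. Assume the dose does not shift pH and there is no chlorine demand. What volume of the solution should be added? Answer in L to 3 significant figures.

(a) 31.9 kg; (b) 14.4 L

(a) CYA to add: (68 − 17) = 51 mg/L × 601,000 L = 30,650 g cyanuric acid.
(a) At 96% purity: 30,650 / 0.96 = 31,930 g product.

(b) Volume: 978 m³ = 978,000 L.
(b) [OCl⁻]/[HOCl] = 10^(pH − pKa) = 10^(7.07 − 7.59) = 0.302; fraction as HOCl = 1/(1 + 0.302) = 0.7681.
(b) Free chlorine required for 1.35 ppm HOCl: 1.35 / 0.7681 = 1.758 ppm.
(b) FC to add: 1.758 − 0.3 = 1.458 mg/L as Cl₂.
(b) Cl₂ equivalent: 1.458 mg/L × 978,000 L = 1426 g.
(b) Product at 8.4% available Cl: 1426 / 0.084 = 16,970 g.
(b) Volume: 16,970 g ÷ 1.18 g/mL = 14,380 mL.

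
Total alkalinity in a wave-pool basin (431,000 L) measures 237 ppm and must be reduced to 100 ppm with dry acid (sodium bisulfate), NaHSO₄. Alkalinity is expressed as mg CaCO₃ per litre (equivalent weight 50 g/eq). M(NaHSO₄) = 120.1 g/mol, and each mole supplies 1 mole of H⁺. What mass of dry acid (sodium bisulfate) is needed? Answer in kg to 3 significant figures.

Alkalinity to neutralize: (237 − 100) = 137 mg/L as CaCO₃ × 431,000 L = 59,050 g as CaCO₃.
Equivalents of H⁺ required: 59,050 ÷ 50 g/eq = 1181 eq = 1181 mol NaHSO₄.
Mass of NaHSO₄: 1181 × 120.1 = 141,800 g.

142 kg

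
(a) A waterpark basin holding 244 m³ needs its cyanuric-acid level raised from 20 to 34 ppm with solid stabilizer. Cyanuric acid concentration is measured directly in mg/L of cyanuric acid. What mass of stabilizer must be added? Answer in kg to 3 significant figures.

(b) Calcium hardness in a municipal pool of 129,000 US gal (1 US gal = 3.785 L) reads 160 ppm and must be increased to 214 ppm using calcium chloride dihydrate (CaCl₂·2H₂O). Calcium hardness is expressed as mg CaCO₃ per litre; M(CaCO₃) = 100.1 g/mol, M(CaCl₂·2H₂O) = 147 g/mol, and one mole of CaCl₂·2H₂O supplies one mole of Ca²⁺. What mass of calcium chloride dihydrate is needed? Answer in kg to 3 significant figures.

(a) 3.42 kg; (b) 38.7 kg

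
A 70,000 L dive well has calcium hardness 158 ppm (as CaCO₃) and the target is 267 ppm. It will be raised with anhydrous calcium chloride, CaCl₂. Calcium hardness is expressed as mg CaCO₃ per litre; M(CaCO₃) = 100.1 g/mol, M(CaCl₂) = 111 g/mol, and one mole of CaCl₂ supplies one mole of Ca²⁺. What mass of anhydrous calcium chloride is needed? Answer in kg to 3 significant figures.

Hardness to add: (267 − 158) = 109 mg/L as CaCO₃ × 70,000 L = 7630 g as CaCO₃.
Moles of Ca²⁺ (1 mol Ca²⁺ ≡ 1 mol CaCO₃): 7630 / 100.1 g/mol = 76.22 mol.
Mass of CaCl₂: 76.22 × 111 = 8461 g.

8.46 kg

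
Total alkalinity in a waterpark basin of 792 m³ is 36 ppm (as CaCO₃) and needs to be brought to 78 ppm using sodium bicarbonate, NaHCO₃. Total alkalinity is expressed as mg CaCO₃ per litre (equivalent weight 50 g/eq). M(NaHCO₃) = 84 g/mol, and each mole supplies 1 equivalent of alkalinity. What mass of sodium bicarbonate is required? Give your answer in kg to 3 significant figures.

55.9 kg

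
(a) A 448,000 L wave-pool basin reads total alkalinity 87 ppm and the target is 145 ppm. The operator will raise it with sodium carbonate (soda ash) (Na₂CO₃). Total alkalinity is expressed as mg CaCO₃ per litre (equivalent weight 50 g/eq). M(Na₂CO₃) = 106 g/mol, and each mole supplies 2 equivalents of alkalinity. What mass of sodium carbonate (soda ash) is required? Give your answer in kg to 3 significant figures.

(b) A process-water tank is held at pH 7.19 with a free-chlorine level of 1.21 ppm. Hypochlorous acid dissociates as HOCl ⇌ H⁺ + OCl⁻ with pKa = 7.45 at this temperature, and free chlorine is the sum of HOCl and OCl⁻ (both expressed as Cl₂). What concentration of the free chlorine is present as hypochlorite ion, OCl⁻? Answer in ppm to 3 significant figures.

(a) 27.5 kg; (b) 0.429 ppm

(a) Alkalinity to add: (145 − 87) = 58 mg/L as CaCO₃ × 448,000 L = 25,980 g as CaCO₃.
(a) Equivalents: 25,980 g ÷ 50 g/eq = 519.7 eq.
(a) Each mole of Na₂CO₃ supplies 2 eq, so 519.7 / 2 = 259.8 mol.
(a) Mass: 259.8 mol × 106 g/mol = 27,540 g.

(b) [OCl⁻]/[HOCl] = 10^(pH − pKa) = 10^(7.19 − 7.45) = 10^-0.26 = 0.5495.
(b) Fraction as HOCl = 1 / (1 + 0.5495) = 0.6454.
(b) OCl⁻ = (1 − 0.6454) × 1.21 ppm = 0.4291 ppm.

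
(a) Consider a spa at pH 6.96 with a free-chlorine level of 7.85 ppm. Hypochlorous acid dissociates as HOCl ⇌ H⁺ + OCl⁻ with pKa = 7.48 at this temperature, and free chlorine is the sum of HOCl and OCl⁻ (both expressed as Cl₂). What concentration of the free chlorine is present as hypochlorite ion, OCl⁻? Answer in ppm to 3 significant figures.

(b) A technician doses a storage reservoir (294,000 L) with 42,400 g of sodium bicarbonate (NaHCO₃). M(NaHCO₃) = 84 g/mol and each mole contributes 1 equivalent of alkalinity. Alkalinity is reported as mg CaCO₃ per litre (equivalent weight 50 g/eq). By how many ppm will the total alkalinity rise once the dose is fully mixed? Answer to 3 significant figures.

(a) [OCl⁻]/[HOCl] = 10^(pH − pKa) = 10^(6.96 − 7.48) = 10^-0.52 = 0.302.
(a) Fraction as HOCl = 1 / (1 + 0.302) = 0.7681.
(a) OCl⁻ = (1 − 0.7681) × 7.85 ppm = 1.821 ppm.

(b) Moles of NaHCO₃: 42,400 g ÷ 84 g/mol = 504.8 mol → 504.8 eq of alkalinity.
(b) As CaCO₃: 504.8 eq × 50 g/eq = 25,240 g.
(b) Rise: 25,240 g / 294,000 L × 1000 = 85.84 mg/L.

(a) 1.82 ppm; (b) 85.8 ppm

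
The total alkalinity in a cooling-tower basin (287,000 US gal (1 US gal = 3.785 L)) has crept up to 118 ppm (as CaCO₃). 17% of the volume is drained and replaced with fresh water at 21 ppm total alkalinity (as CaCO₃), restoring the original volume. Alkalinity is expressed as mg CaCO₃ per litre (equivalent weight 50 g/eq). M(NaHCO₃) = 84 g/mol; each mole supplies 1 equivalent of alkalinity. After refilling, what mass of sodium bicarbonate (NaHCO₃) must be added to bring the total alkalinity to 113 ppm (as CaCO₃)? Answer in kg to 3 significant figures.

Volume: 287,000 US gal × 3.785 L/gal = 1,086,295 L.
After draining 17% and refilling: 118 × 0.83 + 21 × 0.17 = 101.51 ppm.
Deficit to target: 113 − 101.51 = 11.49 mg/L.
As CaCO₃: 11.49 mg/L × 1,086,295 L = 12,480 g; ÷ 50 g/eq ÷ 1 = 249.6 mol NaHCO₃.
Mass: 249.6 × 84 = 20,970 g.

21.0 kg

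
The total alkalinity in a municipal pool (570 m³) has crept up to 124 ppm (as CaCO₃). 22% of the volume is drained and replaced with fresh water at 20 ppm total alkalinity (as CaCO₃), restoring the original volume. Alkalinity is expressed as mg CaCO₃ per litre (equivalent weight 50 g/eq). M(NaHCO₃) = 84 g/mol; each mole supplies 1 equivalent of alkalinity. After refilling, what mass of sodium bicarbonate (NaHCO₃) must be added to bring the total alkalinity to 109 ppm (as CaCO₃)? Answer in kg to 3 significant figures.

Volume: 570 m³ = 570,000 L.
After draining 22% and refilling: 124 × 0.78 + 20 × 0.22 = 101.12 ppm.
Deficit to target: 109 − 101.12 = 7.88 mg/L.
As CaCO₃: 7.88 mg/L × 570,000 L = 4492 g; ÷ 50 g/eq ÷ 1 = 89.83 mol NaHCO₃.
Mass: 89.83 × 84 = 7546 g.

7.55 kg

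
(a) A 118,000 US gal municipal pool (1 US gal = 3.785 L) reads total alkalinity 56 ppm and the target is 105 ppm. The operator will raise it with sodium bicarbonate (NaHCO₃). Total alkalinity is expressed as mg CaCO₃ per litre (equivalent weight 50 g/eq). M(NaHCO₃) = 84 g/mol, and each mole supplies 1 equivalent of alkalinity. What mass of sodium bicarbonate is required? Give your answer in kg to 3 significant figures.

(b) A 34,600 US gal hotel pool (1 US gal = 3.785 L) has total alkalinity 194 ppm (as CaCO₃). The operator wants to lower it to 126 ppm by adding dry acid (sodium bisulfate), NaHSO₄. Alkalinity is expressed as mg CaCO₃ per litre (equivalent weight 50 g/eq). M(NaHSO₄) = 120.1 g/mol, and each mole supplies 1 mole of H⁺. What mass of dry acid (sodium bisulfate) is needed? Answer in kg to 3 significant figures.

(a) Volume: 118,000 US gal × 3.785 L/gal = 446,630 L.
(a) Alkalinity to add: (105 − 56) = 49 mg/L as CaCO₃ × 446,630 L = 21,880 g as CaCO₃.
(a) Equivalents: 21,880 g ÷ 50 g/eq = 437.7 eq.
(a) NaHCO₃ supplies 1 eq per mole → 437.7 mol.
(a) Mass: 437.7 mol × 84 g/mol = 36,770 g.

(b) Volume: 34,600 US gal × 3.785 L/gal = 130,961 L.
(b) Alkalinity to neutralize: (194 − 126) = 68 mg/L as CaCO₃ × 130,961 L = 8905 g as CaCO₃.
(b) Equivalents of H⁺ required: 8905 ÷ 50 g/eq = 178.1 eq = 178.1 mol NaHSO₄.
(b) Mass of NaHSO₄: 178.1 × 120.1 = 21,390 g.

(a) 36.8 kg; (b) 21.4 kg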